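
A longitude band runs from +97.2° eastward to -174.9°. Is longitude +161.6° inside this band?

Yes

Band width going east from +97.2° to -174.9°: ((-174.9 − 97.2) mod 360) = 87.9°.
Offset of +161.6° east of the west edge: ((161.6 − 97.2) mod 360) = 64.4°.
64.4° ≤ 87.9° ⇒ inside.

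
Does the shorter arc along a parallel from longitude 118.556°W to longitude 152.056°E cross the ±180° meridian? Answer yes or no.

Yes

Naïve |152.056 − -118.556| = 270.612° > 180°, so the shorter arc goes the other way round — across 180°.
Signed shortest Δλ = ((152.056 − -118.556 + 180) mod 360) − 180 = -89.388°.
Going west by 89.388° from -118.556° passes through 180° before reaching +152.056°.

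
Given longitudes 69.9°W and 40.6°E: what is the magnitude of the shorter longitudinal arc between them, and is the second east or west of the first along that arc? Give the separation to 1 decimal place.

Raw difference: 40.6 − -69.9 = 110.5°.
Normalise into (−180°, 180°]: 110.5° stays 110.5°.
Positive ⇒ the second point lies to the east; separation 110.5°.

110.5° east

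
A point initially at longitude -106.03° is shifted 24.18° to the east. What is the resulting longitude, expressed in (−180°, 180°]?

-81.85°

Start at -106.03°; shift +24.18° → -81.85°.
-81.85° already lies in (−180°, 180°].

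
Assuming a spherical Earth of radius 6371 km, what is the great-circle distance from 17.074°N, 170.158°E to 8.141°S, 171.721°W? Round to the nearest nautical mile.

1857 nmi

Δλ = -171.721 − 170.158 = -341.879°; wrapped into (−180°, 180°]: 18.121°.
Δφ = -8.141 − 17.074 = -25.215°.
a = sin²(Δφ/2) + cos φ₁ · cos φ₂ · sin²(Δλ/2) = 0.071109.
c = 2·atan2(√a, √(1−a)) = 0.53986 rad → d = 6371·c ≈ 3439.44 km ≈ 1857.15 nmi.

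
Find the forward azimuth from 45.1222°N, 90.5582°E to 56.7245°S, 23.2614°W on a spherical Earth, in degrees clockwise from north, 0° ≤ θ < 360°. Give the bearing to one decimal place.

Δλ = -23.2614 − 90.5582 = -113.8196°.
θ = atan2( sin Δλ · cos φ₂ , cos φ₁ · sin φ₂ − sin φ₁ · cos φ₂ · cos Δλ )
  = atan2(-0.50193, -0.43289) = -130.776° → normalised to [0°, 360°): 229.224°.

229.2°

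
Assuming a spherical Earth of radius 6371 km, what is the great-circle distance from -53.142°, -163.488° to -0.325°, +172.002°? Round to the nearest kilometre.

Δλ = 172.002 − -163.488 = 335.490°; wrapped into (−180°, 180°]: -24.510°.
Δφ = -0.325 − -53.142 = 52.817°.
a = sin²(Δφ/2) + cos φ₁ · cos φ₂ · sin²(Δλ/2) = 0.224844.
c = 2·atan2(√a, √(1−a)) = 0.98806 rad → d = 6371·c ≈ 6294.92 km.

6295 km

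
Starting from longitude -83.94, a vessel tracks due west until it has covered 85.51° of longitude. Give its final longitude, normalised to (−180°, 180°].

Start at -83.94°; shift −85.51° → -169.45°.
-169.45° already lies in (−180°, 180°].

-169.45°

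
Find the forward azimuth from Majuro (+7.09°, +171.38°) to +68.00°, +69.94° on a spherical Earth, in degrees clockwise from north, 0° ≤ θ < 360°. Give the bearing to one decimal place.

Δλ = 69.94 − 171.38 = -101.44°.
θ = atan2( sin Δλ · cos φ₂ , cos φ₁ · sin φ₂ − sin φ₁ · cos φ₂ · cos Δλ )
  = atan2(-0.36716, 0.92926) = -21.560° → normalised to [0°, 360°): 338.440°.

338.4°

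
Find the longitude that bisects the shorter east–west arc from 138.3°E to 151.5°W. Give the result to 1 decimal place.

173.4°E

Signed shortest Δλ from +138.3° to -151.5° is +70.2°.
Midpoint longitude = +138.3° + (+70.2°)/2 = +138.3° + 35.1° = +173.4°.
(The naïve average (+138.3 + -151.5)/2 = -6.6° is on the wrong side of the globe.)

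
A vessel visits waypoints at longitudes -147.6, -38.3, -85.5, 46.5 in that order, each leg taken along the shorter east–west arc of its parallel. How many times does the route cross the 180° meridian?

0

Leg 1: -147.6° → -38.3°, shortest Δλ = 109.3° (east) — does not cross 180°.
Leg 2: -38.3° → -85.5°, shortest Δλ = -47.2° (west) — does not cross 180°.
Leg 3: -85.5° → +46.5°, shortest Δλ = 132.0° (east) — does not cross 180°.
Total crossings: 0.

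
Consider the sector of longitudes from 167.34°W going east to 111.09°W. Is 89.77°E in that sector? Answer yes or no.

No

Band width going east from -167.34° to -111.09°: ((-111.09 − -167.34) mod 360) = 56.25°.
Offset of +89.77° east of the west edge: ((89.77 − -167.34) mod 360) = 257.11°.
257.11° > 56.25° ⇒ outside.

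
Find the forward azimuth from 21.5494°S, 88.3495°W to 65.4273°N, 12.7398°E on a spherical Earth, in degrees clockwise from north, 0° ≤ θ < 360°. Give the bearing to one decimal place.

26.6°

Δλ = 12.7398 − -88.3495 = 101.0893°.
θ = atan2( sin Δλ · cos φ₂ , cos φ₁ · sin φ₂ − sin φ₁ · cos φ₂ · cos Δλ )
  = atan2(0.40808, 0.81649) = 26.556° → normalised to [0°, 360°): 26.556°.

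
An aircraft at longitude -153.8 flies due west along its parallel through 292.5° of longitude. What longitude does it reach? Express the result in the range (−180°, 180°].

-86.3°

Start at -153.8°; shift −292.5° → -446.3°.
-446.3° lies outside (−180°, 180°]; add 360° → -86.3°.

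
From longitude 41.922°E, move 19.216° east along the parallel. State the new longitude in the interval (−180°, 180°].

Start at +41.922°; shift +19.216° → +61.138°.
+61.138° already lies in (−180°, 180°].

61.138°E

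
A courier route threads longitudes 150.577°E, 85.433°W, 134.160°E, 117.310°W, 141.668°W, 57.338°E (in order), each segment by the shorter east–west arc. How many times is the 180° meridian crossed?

Leg 1: +150.577° → -85.433°, shortest Δλ = 123.99° (east) — crosses 180°.
Leg 2: -85.433° → +134.160°, shortest Δλ = -140.407° (west) — crosses 180°.
Leg 3: +134.160° → -117.310°, shortest Δλ = 108.53° (east) — crosses 180°.
Leg 4: -117.310° → -141.668°, shortest Δλ = -24.358° (west) — does not cross 180°.
Leg 5: -141.668° → +57.338°, shortest Δλ = -160.994° (west) — crosses 180°.
Total crossings: 4.

4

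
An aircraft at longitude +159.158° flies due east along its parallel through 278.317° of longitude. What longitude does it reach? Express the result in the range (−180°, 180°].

+77.475°

Start at +159.158°; shift +278.317° → +437.475°.
+437.475° lies outside (−180°, 180°]; subtract 360° → +77.475°.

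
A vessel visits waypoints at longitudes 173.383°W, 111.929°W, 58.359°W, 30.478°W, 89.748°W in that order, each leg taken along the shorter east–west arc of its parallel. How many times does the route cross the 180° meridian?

Leg 1: -173.383° → -111.929°, shortest Δλ = 61.454° (east) — does not cross 180°.
Leg 2: -111.929° → -58.359°, shortest Δλ = 53.57° (east) — does not cross 180°.
Leg 3: -58.359° → -30.478°, shortest Δλ = 27.881° (east) — does not cross 180°.
Leg 4: -30.478° → -89.748°, shortest Δλ = -59.27° (west) — does not cross 180°.
Total crossings: 0.

0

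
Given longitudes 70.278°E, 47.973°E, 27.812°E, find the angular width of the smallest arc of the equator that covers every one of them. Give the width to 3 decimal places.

42.466°

Sort the longitudes: +27.812°, +47.973°, +70.278°.
Eastward gaps between consecutive values (wrapping around): 20.161°, 22.305°, 317.534°.
Largest gap = 317.534° ⇒ minimal covering band is its complement: 360° − 317.534° = 42.466°.
Band runs from +27.812° eastward to +70.278°.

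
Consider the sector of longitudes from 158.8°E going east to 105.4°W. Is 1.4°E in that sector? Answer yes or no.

No

Band width going east from +158.8° to -105.4°: ((-105.4 − 158.8) mod 360) = 95.8°.
Offset of +1.4° east of the west edge: ((1.4 − 158.8) mod 360) = 202.6°.
202.6° > 95.8° ⇒ outside.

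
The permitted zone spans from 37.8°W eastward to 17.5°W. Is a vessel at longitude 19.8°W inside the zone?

Yes

Band width going east from -37.8° to -17.5°: ((-17.5 − -37.8) mod 360) = 20.3°.
Offset of -19.8° east of the west edge: ((-19.8 − -37.8) mod 360) = 18.0°.
18.0° ≤ 20.3° ⇒ inside.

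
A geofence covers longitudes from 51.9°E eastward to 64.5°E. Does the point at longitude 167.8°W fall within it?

No

Band width going east from +51.9° to +64.5°: ((64.5 − 51.9) mod 360) = 12.6°.
Offset of -167.8° east of the west edge: ((-167.8 − 51.9) mod 360) = 140.3°.
140.3° > 12.6° ⇒ outside.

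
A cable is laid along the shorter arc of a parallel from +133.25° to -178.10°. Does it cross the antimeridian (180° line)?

Naïve |-178.10 − 133.25| = 311.35° > 180°, so the shorter arc goes the other way round — across 180°.
Signed shortest Δλ = ((-178.10 − 133.25 + 180) mod 360) − 180 = 48.65°.
Going east by 48.65° from +133.25° passes through 180° before reaching -178.10°.

Yes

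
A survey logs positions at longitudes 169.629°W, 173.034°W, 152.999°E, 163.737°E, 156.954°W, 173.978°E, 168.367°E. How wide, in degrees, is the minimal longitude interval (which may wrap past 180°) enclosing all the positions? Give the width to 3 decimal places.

50.047°

Sort the longitudes: -173.034°, -169.629°, -156.954°, +152.999°, +163.737°, +168.367°, +173.978°.
Eastward gaps between consecutive values (wrapping around): 3.405°, 12.675°, 309.953°, 10.738°, 4.630°, 5.611°, 12.988°.
Largest gap = 309.953° ⇒ minimal covering band is its complement: 360° − 309.953° = 50.047°.
Band runs from +152.999° eastward to -156.954°, crossing the antimeridian.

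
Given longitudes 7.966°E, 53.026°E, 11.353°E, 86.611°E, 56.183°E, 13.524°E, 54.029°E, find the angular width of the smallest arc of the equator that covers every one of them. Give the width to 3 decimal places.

78.645°

Sort the longitudes: +7.966°, +11.353°, +13.524°, +53.026°, +54.029°, +56.183°, +86.611°.
Eastward gaps between consecutive values (wrapping around): 3.387°, 2.171°, 39.502°, 1.003°, 2.154°, 30.428°, 281.355°.
Largest gap = 281.355° ⇒ minimal covering band is its complement: 360° − 281.355° = 78.645°.
Band runs from +7.966° eastward to +86.611°.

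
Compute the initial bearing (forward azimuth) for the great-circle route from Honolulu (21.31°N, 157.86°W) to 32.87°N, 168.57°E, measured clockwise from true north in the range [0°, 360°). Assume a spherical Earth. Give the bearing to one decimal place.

Δλ = 168.57 − -157.86 = 326.43°; wrapped into (−180°, 180°]: -33.57°.
θ = atan2( sin Δλ · cos φ₂ , cos φ₁ · sin φ₂ − sin φ₁ · cos φ₂ · cos Δλ )
  = atan2(-0.46443, 0.25130) = -61.582° → normalised to [0°, 360°): 298.418°.

298.4°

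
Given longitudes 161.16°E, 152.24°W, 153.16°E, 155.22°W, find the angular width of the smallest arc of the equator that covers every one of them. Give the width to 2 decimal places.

Sort the longitudes: -155.22°, -152.24°, +153.16°, +161.16°.
Eastward gaps between consecutive values (wrapping around): 2.98°, 305.40°, 8.00°, 43.62°.
Largest gap = 305.40° ⇒ minimal covering band is its complement: 360° − 305.40° = 54.60°.
Band runs from +153.16° eastward to -152.24°, crossing the antimeridian.

54.60°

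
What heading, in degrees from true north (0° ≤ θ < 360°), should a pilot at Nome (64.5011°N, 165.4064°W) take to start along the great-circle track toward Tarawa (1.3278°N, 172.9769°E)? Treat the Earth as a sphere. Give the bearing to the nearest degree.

204°

Δλ = 172.9769 − -165.4064 = 338.3833°; wrapped into (−180°, 180°]: -21.6167°.
θ = atan2( sin Δλ · cos φ₂ , cos φ₁ · sin φ₂ − sin φ₁ · cos φ₂ · cos Δλ )
  = atan2(-0.36830, -0.82891) = -156.044° → normalised to [0°, 360°): 203.956°.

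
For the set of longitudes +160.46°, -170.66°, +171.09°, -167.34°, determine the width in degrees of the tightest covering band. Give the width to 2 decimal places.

32.20°

Sort the longitudes: -170.66°, -167.34°, +160.46°, +171.09°.
Eastward gaps between consecutive values (wrapping around): 3.32°, 327.80°, 10.63°, 18.25°.
Largest gap = 327.80° ⇒ minimal covering band is its complement: 360° − 327.80° = 32.20°.
Band runs from +160.46° eastward to -167.34°, crossing the antimeridian.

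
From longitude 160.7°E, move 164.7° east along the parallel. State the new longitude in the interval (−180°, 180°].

34.6°W

Start at +160.7°; shift +164.7° → +325.4°.
+325.4° lies outside (−180°, 180°]; subtract 360° → -34.6°.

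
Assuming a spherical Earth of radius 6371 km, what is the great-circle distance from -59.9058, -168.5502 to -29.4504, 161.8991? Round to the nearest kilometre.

Δλ = 161.8991 − -168.5502 = 330.4493°; wrapped into (−180°, 180°]: -29.5507°.
Δφ = -29.4504 − -59.9058 = 30.4554°.
a = sin²(Δφ/2) + cos φ₁ · cos φ₂ · sin²(Δλ/2) = 0.097387.
c = 2·atan2(√a, √(1−a)) = 0.63474 rad → d = 6371·c ≈ 4043.92 km.

4044 km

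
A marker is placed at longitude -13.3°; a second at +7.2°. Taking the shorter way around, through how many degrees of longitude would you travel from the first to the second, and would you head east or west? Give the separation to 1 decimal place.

Raw difference: 7.2 − -13.3 = 20.5°.
Normalise into (−180°, 180°]: 20.5° stays 20.5°.
Positive ⇒ the second point lies to the east; separation 20.5°.

20.5° east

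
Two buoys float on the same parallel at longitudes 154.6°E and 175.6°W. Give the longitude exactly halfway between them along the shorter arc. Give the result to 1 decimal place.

Signed shortest Δλ from +154.6° to -175.6° is +29.8°.
Midpoint longitude = +154.6° + (+29.8°)/2 = +154.6° + 14.9° = +169.5°.
(The naïve average (+154.6 + -175.6)/2 = -10.5° is on the wrong side of the globe.)

169.5°E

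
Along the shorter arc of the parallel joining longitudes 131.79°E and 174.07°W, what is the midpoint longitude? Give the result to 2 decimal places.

158.86°E

Signed shortest Δλ from +131.79° to -174.07° is +54.14°.
Midpoint longitude = +131.79° + (+54.14°)/2 = +131.79° + 27.07° = +158.86°.
(The naïve average (+131.79 + -174.07)/2 = -21.14° is on the wrong side of the globe.)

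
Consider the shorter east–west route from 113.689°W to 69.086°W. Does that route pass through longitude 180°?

No

Signed shortest Δλ = ((-69.086 − -113.689 + 180) mod 360) − 180 = 44.603°.
Going east by 44.603° from -113.689° reaches -69.086° without touching 180°.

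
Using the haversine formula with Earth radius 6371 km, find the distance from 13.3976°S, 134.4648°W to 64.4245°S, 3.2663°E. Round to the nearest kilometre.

Δλ = 3.2663 − -134.4648 = 137.7311°.
Δφ = -64.4245 − -13.3976 = -51.0269°.
a = sin²(Δφ/2) + cos φ₁ · cos φ₂ · sin²(Δλ/2) = 0.550879.
c = 2·atan2(√a, √(1−a)) = 1.67273 rad → d = 6371·c ≈ 10656.97 km.

10657 km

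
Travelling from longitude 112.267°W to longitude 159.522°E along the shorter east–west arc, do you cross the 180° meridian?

Yes

Naïve |159.522 − -112.267| = 271.789° > 180°, so the shorter arc goes the other way round — across 180°.
Signed shortest Δλ = ((159.522 − -112.267 + 180) mod 360) − 180 = -88.211°.
Going west by 88.211° from -112.267° passes through 180° before reaching +159.522°.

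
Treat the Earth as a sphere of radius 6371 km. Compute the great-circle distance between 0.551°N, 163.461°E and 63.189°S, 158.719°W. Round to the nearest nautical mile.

4182 nmi

Δλ = -158.719 − 163.461 = -322.180°; wrapped into (−180°, 180°]: 37.820°.
Δφ = -63.189 − 0.551 = -63.740°.
a = sin²(Δφ/2) + cos φ₁ · cos φ₂ · sin²(Δλ/2) = 0.326149.
c = 2·atan2(√a, √(1−a)) = 1.21568 rad → d = 6371·c ≈ 7745.07 km ≈ 4182.01 nmi.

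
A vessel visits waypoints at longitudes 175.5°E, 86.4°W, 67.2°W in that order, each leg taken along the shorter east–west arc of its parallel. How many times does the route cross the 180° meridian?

1

Leg 1: +175.5° → -86.4°, shortest Δλ = 98.1° (east) — crosses 180°.
Leg 2: -86.4° → -67.2°, shortest Δλ = 19.2° (east) — does not cross 180°.
Total crossings: 1.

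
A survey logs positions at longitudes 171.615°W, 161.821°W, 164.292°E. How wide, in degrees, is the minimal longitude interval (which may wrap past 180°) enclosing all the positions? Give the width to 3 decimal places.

33.887°

Sort the longitudes: -171.615°, -161.821°, +164.292°.
Eastward gaps between consecutive values (wrapping around): 9.794°, 326.113°, 24.093°.
Largest gap = 326.113° ⇒ minimal covering band is its complement: 360° − 326.113° = 33.887°.
Band runs from +164.292° eastward to -161.821°, crossing the antimeridian.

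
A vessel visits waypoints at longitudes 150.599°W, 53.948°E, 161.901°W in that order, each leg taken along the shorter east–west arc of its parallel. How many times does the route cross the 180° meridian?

Leg 1: -150.599° → +53.948°, shortest Δλ = -155.453° (west) — crosses 180°.
Leg 2: +53.948° → -161.901°, shortest Δλ = 144.151° (east) — crosses 180°.
Total crossings: 2.

2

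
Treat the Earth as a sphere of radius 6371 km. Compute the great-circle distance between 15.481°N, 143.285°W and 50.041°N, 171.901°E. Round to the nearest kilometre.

Δλ = 171.901 − -143.285 = 315.186°; wrapped into (−180°, 180°]: -44.814°.
Δφ = 50.041 − 15.481 = 34.560°.
a = sin²(Δφ/2) + cos φ₁ · cos φ₂ · sin²(Δλ/2) = 0.178166.
c = 2·atan2(√a, √(1−a)) = 0.87151 rad → d = 6371·c ≈ 5552.42 km.

5552 km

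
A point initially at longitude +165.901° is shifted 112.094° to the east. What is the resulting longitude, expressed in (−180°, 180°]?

-82.005°

Start at +165.901°; shift +112.094° → +277.995°.
+277.995° lies outside (−180°, 180°]; subtract 360° → -82.005°.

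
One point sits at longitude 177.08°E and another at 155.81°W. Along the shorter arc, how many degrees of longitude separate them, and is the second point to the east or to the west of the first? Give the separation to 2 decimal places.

Raw difference: -155.81 − 177.08 = -332.89°.
Normalise into (−180°, 180°]: -332.89° + 360° = 27.11°.
Positive ⇒ the second point lies to the east; separation 27.11°.

27.11° east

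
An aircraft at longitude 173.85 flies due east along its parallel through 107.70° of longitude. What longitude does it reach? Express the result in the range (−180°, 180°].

Start at +173.85°; shift +107.70° → +281.55°.
+281.55° lies outside (−180°, 180°]; subtract 360° → -78.45°.

-78.45°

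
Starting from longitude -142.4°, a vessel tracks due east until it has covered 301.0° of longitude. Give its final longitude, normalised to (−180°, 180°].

+158.6°

Start at -142.4°; shift +301.0° → +158.6°.
+158.6° already lies in (−180°, 180°].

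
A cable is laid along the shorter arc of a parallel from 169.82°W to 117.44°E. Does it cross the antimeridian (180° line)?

Yes

Naïve |117.44 − -169.82| = 287.26° > 180°, so the shorter arc goes the other way round — across 180°.
Signed shortest Δλ = ((117.44 − -169.82 + 180) mod 360) − 180 = -72.74°.
Going west by 72.74° from -169.82° passes through 180° before reaching +117.44°.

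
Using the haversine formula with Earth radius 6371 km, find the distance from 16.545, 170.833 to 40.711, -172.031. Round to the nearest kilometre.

Δλ = -172.031 − 170.833 = -342.864°; wrapped into (−180°, 180°]: 17.136°.
Δφ = 40.711 − 16.545 = 24.166°.
a = sin²(Δφ/2) + cos φ₁ · cos φ₂ · sin²(Δλ/2) = 0.059947.
c = 2·atan2(√a, √(1−a)) = 0.49471 rad → d = 6371·c ≈ 3151.79 km.

3152 km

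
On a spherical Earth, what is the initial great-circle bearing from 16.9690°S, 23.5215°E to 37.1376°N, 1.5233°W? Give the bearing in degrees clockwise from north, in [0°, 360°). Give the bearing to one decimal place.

336.8°

Δλ = -1.5233 − 23.5215 = -25.0448°.
θ = atan2( sin Δλ · cos φ₂ , cos φ₁ · sin φ₂ − sin φ₁ · cos φ₂ · cos Δλ )
  = atan2(-0.33747, 0.78823) = -23.177° → normalised to [0°, 360°): 336.823°.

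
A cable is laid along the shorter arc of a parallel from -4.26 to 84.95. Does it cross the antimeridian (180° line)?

No

Signed shortest Δλ = ((84.95 − -4.26 + 180) mod 360) − 180 = 89.21°.
Going east by 89.21° from -4.26° reaches +84.95° without touching 180°.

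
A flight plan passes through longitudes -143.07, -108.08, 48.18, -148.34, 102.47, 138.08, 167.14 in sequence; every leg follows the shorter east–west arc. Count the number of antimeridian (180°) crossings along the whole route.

2

Leg 1: -143.07° → -108.08°, shortest Δλ = 34.99° (east) — does not cross 180°.
Leg 2: -108.08° → +48.18°, shortest Δλ = 156.26° (east) — does not cross 180°.
Leg 3: +48.18° → -148.34°, shortest Δλ = 163.48° (east) — crosses 180°.
Leg 4: -148.34° → +102.47°, shortest Δλ = -109.19° (west) — crosses 180°.
Leg 5: +102.47° → +138.08°, shortest Δλ = 35.61° (east) — does not cross 180°.
Leg 6: +138.08° → +167.14°, shortest Δλ = 29.06° (east) — does not cross 180°.
Total crossings: 2.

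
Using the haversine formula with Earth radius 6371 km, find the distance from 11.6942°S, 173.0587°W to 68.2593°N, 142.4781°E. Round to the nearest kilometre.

9557 km

Δλ = 142.4781 − -173.0587 = 315.5368°; wrapped into (−180°, 180°]: -44.4632°.
Δφ = 68.2593 − -11.6942 = 79.9535°.
a = sin²(Δφ/2) + cos φ₁ · cos φ₂ · sin²(Δλ/2) = 0.464699.
c = 2·atan2(√a, √(1−a)) = 1.50014 rad → d = 6371·c ≈ 9557.37 km.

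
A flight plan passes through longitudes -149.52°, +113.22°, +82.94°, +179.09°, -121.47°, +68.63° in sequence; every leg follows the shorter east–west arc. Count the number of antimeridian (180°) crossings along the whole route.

Leg 1: -149.52° → +113.22°, shortest Δλ = -97.26° (west) — crosses 180°.
Leg 2: +113.22° → +82.94°, shortest Δλ = -30.28° (west) — does not cross 180°.
Leg 3: +82.94° → +179.09°, shortest Δλ = 96.15° (east) — does not cross 180°.
Leg 4: +179.09° → -121.47°, shortest Δλ = 59.44° (east) — crosses 180°.
Leg 5: -121.47° → +68.63°, shortest Δλ = -169.9° (west) — crosses 180°.
Total crossings: 3.

3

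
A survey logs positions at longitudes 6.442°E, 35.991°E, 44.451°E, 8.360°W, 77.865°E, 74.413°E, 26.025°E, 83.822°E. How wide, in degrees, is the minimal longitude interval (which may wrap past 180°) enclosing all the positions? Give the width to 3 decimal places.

Sort the longitudes: -8.360°, +6.442°, +26.025°, +35.991°, +44.451°, +74.413°, +77.865°, +83.822°.
Eastward gaps between consecutive values (wrapping around): 14.802°, 19.583°, 9.966°, 8.460°, 29.962°, 3.452°, 5.957°, 267.818°.
Largest gap = 267.818° ⇒ minimal covering band is its complement: 360° − 267.818° = 92.182°.
Band runs from -8.360° eastward to +83.822°.

92.182°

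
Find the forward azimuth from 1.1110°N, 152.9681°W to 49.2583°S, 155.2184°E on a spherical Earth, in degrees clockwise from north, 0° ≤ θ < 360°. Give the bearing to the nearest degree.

214°

Δλ = 155.2184 − -152.9681 = 308.1865°; wrapped into (−180°, 180°]: -51.8135°.
θ = atan2( sin Δλ · cos φ₂ , cos φ₁ · sin φ₂ − sin φ₁ · cos φ₂ · cos Δλ )
  = atan2(-0.51298, -0.76534) = -146.167° → normalised to [0°, 360°): 213.833°.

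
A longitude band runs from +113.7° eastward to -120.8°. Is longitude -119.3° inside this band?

No

Band width going east from +113.7° to -120.8°: ((-120.8 − 113.7) mod 360) = 125.5°.
Offset of -119.3° east of the west edge: ((-119.3 − 113.7) mod 360) = 127.0°.
127.0° > 125.5° ⇒ outside.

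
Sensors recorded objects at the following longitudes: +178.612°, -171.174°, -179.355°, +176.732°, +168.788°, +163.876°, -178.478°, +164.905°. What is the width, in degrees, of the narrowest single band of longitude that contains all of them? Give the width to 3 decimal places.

Sort the longitudes: -179.355°, -178.478°, -171.174°, +163.876°, +164.905°, +168.788°, +176.732°, +178.612°.
Eastward gaps between consecutive values (wrapping around): 0.877°, 7.304°, 335.050°, 1.029°, 3.883°, 7.944°, 1.880°, 2.033°.
Largest gap = 335.050° ⇒ minimal covering band is its complement: 360° − 335.050° = 24.950°.
Band runs from +163.876° eastward to -171.174°, crossing the antimeridian.

24.950°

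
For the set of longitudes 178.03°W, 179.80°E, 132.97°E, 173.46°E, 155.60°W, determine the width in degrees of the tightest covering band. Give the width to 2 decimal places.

71.43°

Sort the longitudes: -178.03°, -155.60°, +132.97°, +173.46°, +179.80°.
Eastward gaps between consecutive values (wrapping around): 22.43°, 288.57°, 40.49°, 6.34°, 2.17°.
Largest gap = 288.57° ⇒ minimal covering band is its complement: 360° − 288.57° = 71.43°.
Band runs from +132.97° eastward to -155.60°, crossing the antimeridian.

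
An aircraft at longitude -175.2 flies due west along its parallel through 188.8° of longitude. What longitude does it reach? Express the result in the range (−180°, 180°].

-4.0°

Start at -175.2°; shift −188.8° → -364.0°.
-364.0° lies outside (−180°, 180°]; add 360° → -4.0°.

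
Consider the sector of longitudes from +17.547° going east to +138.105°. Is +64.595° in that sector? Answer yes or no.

Band width going east from +17.547° to +138.105°: ((138.105 − 17.547) mod 360) = 120.558°.
Offset of +64.595° east of the west edge: ((64.595 − 17.547) mod 360) = 47.048°.
47.048° ≤ 120.558° ⇒ inside.

Yes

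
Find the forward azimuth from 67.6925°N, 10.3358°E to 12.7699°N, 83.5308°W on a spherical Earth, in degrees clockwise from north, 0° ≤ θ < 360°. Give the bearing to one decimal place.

278.5°

Δλ = -83.5308 − 10.3358 = -93.8666°.
θ = atan2( sin Δλ · cos φ₂ , cos φ₁ · sin φ₂ − sin φ₁ · cos φ₂ · cos Δλ )
  = atan2(-0.97305, 0.14474) = -81.539° → normalised to [0°, 360°): 278.461°.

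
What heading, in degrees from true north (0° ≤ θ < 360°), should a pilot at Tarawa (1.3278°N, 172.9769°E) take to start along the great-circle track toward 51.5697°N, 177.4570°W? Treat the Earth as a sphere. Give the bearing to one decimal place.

Δλ = -177.4570 − 172.9769 = -350.4339°; wrapped into (−180°, 180°]: 9.5661°.
θ = atan2( sin Δλ · cos φ₂ , cos φ₁ · sin φ₂ − sin φ₁ · cos φ₂ · cos Δλ )
  = atan2(0.10329, 0.76895) = 7.651° → normalised to [0°, 360°): 7.651°.

7.7°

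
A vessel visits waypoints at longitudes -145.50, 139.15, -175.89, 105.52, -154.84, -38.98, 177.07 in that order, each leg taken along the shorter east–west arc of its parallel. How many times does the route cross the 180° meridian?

5

Leg 1: -145.50° → +139.15°, shortest Δλ = -75.35° (west) — crosses 180°.
Leg 2: +139.15° → -175.89°, shortest Δλ = 44.96° (east) — crosses 180°.
Leg 3: -175.89° → +105.52°, shortest Δλ = -78.59° (west) — crosses 180°.
Leg 4: +105.52° → -154.84°, shortest Δλ = 99.64° (east) — crosses 180°.
Leg 5: -154.84° → -38.98°, shortest Δλ = 115.86° (east) — does not cross 180°.
Leg 6: -38.98° → +177.07°, shortest Δλ = -143.95° (west) — crosses 180°.
Total crossings: 5.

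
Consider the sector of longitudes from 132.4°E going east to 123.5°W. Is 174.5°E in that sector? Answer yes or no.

Yes

Band width going east from +132.4° to -123.5°: ((-123.5 − 132.4) mod 360) = 104.1°.
Offset of +174.5° east of the west edge: ((174.5 − 132.4) mod 360) = 42.1°.
42.1° ≤ 104.1° ⇒ inside.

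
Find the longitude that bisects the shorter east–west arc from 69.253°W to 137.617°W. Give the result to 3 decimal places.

103.435°W

Signed shortest Δλ from -69.253° to -137.617° is -68.364°.
Midpoint longitude = -69.253° + (-68.364°)/2 = -69.253° − 34.182° = -103.435°.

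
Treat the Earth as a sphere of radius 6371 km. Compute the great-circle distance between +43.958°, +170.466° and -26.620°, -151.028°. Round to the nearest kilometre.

8773 km

Δλ = -151.028 − 170.466 = -321.494°; wrapped into (−180°, 180°]: 38.506°.
Δφ = -26.620 − 43.958 = -70.578°.
a = sin²(Δφ/2) + cos φ₁ · cos φ₂ · sin²(Δλ/2) = 0.403710.
c = 2·atan2(√a, √(1−a)) = 1.37701 rad → d = 6371·c ≈ 8772.90 km.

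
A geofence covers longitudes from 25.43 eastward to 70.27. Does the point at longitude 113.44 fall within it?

No

Band width going east from +25.43° to +70.27°: ((70.27 − 25.43) mod 360) = 44.84°.
Offset of +113.44° east of the west edge: ((113.44 − 25.43) mod 360) = 88.01°.
88.01° > 44.84° ⇒ outside.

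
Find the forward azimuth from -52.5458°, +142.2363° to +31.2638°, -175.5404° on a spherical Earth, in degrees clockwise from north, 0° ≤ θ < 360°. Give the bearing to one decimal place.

Δλ = -175.5404 − 142.2363 = -317.7767°; wrapped into (−180°, 180°]: 42.2233°.
θ = atan2( sin Δλ · cos φ₂ , cos φ₁ · sin φ₂ − sin φ₁ · cos φ₂ · cos Δλ )
  = atan2(0.57444, 0.81810) = 35.075° → normalised to [0°, 360°): 35.075°.

35.1°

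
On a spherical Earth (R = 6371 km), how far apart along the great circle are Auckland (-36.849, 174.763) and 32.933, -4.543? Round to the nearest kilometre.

19575 km

Δλ = -4.543 − 174.763 = -179.306°.
Δφ = 32.933 − -36.849 = 69.782°.
a = sin²(Δφ/2) + cos φ₁ · cos φ₂ · sin²(Δλ/2) = 0.998808.
c = 2·atan2(√a, √(1−a)) = 3.07253 rad → d = 6371·c ≈ 19575.08 km.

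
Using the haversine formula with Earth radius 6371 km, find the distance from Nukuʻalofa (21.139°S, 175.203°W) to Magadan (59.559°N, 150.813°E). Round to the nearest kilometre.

9491 km

Δλ = 150.813 − -175.203 = 326.016°; wrapped into (−180°, 180°]: -33.984°.
Δφ = 59.559 − -21.139 = 80.698°.
a = sin²(Δφ/2) + cos φ₁ · cos φ₂ · sin²(Δλ/2) = 0.459539.
c = 2·atan2(√a, √(1−a)) = 1.48979 rad → d = 6371·c ≈ 9491.42 km.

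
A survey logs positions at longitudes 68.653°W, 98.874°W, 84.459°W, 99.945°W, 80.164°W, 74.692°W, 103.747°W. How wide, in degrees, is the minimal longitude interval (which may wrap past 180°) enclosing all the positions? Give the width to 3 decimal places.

Sort the longitudes: -103.747°, -99.945°, -98.874°, -84.459°, -80.164°, -74.692°, -68.653°.
Eastward gaps between consecutive values (wrapping around): 3.802°, 1.071°, 14.415°, 4.295°, 5.472°, 6.039°, 324.906°.
Largest gap = 324.906° ⇒ minimal covering band is its complement: 360° − 324.906° = 35.094°.
Band runs from -103.747° eastward to -68.653°.

35.094°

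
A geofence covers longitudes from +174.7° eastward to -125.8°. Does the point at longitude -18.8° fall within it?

No

Band width going east from +174.7° to -125.8°: ((-125.8 − 174.7) mod 360) = 59.5°.
Offset of -18.8° east of the west edge: ((-18.8 − 174.7) mod 360) = 166.5°.
166.5° > 59.5° ⇒ outside.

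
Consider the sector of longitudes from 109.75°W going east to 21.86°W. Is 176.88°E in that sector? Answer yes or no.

Band width going east from -109.75° to -21.86°: ((-21.86 − -109.75) mod 360) = 87.89°.
Offset of +176.88° east of the west edge: ((176.88 − -109.75) mod 360) = 286.63°.
286.63° > 87.89° ⇒ outside.

No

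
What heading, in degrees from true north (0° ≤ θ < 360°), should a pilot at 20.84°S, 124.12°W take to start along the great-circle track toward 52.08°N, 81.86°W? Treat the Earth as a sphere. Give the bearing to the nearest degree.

25°

Δλ = -81.86 − -124.12 = 42.26°.
θ = atan2( sin Δλ · cos φ₂ , cos φ₁ · sin φ₂ − sin φ₁ · cos φ₂ · cos Δλ )
  = atan2(0.41329, 0.89907) = 24.688° → normalised to [0°, 360°): 24.688°.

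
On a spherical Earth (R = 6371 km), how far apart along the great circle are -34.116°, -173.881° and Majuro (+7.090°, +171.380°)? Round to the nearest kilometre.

4838 km

Δλ = 171.380 − -173.881 = 345.261°; wrapped into (−180°, 180°]: -14.739°.
Δφ = 7.090 − -34.116 = 41.206°.
a = sin²(Δφ/2) + cos φ₁ · cos φ₂ · sin²(Δλ/2) = 0.137344.
c = 2·atan2(√a, √(1−a)) = 0.75931 rad → d = 6371·c ≈ 4837.56 km.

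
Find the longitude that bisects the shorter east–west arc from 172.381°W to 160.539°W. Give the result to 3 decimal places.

166.460°W

Signed shortest Δλ from -172.381° to -160.539° is +11.842°.
Midpoint longitude = -172.381° + (+11.842°)/2 = -172.381° + 5.921° = -166.460°.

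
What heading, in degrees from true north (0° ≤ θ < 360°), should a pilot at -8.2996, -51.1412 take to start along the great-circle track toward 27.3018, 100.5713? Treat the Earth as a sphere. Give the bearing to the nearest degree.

Δλ = 100.5713 − -51.1412 = 151.7125°.
θ = atan2( sin Δλ · cos φ₂ , cos φ₁ · sin φ₂ − sin φ₁ · cos φ₂ · cos Δλ )
  = atan2(0.42111, 0.34092) = 51.007° → normalised to [0°, 360°): 51.007°.

51°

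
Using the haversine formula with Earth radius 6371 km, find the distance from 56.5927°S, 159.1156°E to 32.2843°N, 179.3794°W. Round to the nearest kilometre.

10089 km

Δλ = -179.3794 − 159.1156 = -338.4950°; wrapped into (−180°, 180°]: 21.5050°.
Δφ = 32.2843 − -56.5927 = 88.8770°.
a = sin²(Δφ/2) + cos φ₁ · cos φ₂ · sin²(Δλ/2) = 0.506402.
c = 2·atan2(√a, √(1−a)) = 1.58360 rad → d = 6371·c ≈ 10089.12 km.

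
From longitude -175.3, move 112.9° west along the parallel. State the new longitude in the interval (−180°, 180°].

+71.8°

Start at -175.3°; shift −112.9° → -288.2°.
-288.2° lies outside (−180°, 180°]; add 360° → +71.8°.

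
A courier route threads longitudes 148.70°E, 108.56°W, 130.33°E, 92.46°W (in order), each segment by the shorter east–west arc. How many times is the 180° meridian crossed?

Leg 1: +148.70° → -108.56°, shortest Δλ = 102.74° (east) — crosses 180°.
Leg 2: -108.56° → +130.33°, shortest Δλ = -121.11° (west) — crosses 180°.
Leg 3: +130.33° → -92.46°, shortest Δλ = 137.21° (east) — crosses 180°.
Total crossings: 3.

3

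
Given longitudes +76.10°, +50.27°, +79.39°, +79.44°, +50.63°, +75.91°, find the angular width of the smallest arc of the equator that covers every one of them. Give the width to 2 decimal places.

29.17°

Sort the longitudes: +50.27°, +50.63°, +75.91°, +76.10°, +79.39°, +79.44°.
Eastward gaps between consecutive values (wrapping around): 0.36°, 25.28°, 0.19°, 3.29°, 0.05°, 330.83°.
Largest gap = 330.83° ⇒ minimal covering band is its complement: 360° − 330.83° = 29.17°.
Band runs from +50.27° eastward to +79.44°.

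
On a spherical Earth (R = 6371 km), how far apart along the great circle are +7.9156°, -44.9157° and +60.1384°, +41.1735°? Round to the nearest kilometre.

9029 km

Δλ = 41.1735 − -44.9157 = 86.0892°.
Δφ = 60.1384 − 7.9156 = 52.2228°.
a = sin²(Δφ/2) + cos φ₁ · cos φ₂ · sin²(Δλ/2) = 0.423467.
c = 2·atan2(√a, √(1−a)) = 1.41713 rad → d = 6371·c ≈ 9028.52 km.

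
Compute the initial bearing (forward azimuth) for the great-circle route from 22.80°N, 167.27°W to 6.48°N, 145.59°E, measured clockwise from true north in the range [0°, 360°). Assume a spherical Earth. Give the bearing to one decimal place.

257.8°

Δλ = 145.59 − -167.27 = 312.86°; wrapped into (−180°, 180°]: -47.14°.
θ = atan2( sin Δλ · cos φ₂ , cos φ₁ · sin φ₂ − sin φ₁ · cos φ₂ · cos Δλ )
  = atan2(-0.72833, -0.15787) = -102.230° → normalised to [0°, 360°): 257.770°.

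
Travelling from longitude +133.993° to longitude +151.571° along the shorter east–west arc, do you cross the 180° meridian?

No

Signed shortest Δλ = ((151.571 − 133.993 + 180) mod 360) − 180 = 17.578°.
Going east by 17.578° from +133.993° reaches +151.571° without touching 180°.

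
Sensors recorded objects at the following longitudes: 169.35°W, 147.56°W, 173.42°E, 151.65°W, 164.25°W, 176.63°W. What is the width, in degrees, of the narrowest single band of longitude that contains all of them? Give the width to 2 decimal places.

Sort the longitudes: -176.63°, -169.35°, -164.25°, -151.65°, -147.56°, +173.42°.
Eastward gaps between consecutive values (wrapping around): 7.28°, 5.10°, 12.60°, 4.09°, 320.98°, 9.95°.
Largest gap = 320.98° ⇒ minimal covering band is its complement: 360° − 320.98° = 39.02°.
Band runs from +173.42° eastward to -147.56°, crossing the antimeridian.

39.02°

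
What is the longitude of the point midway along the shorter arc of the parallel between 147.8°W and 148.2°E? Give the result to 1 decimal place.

179.8°W

Signed shortest Δλ from -147.8° to +148.2° is -64.0°.
Midpoint longitude = -147.8° + (-64.0°)/2 = -147.8° − 32.0° = -179.8°.
(The naïve average (-147.8 + +148.2)/2 = 0.2° is on the wrong side of the globe.)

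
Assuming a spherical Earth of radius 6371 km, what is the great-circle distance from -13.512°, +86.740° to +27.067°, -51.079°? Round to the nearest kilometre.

15391 km

Δλ = -51.079 − 86.740 = -137.819°.
Δφ = 27.067 − -13.512 = 40.579°.
a = sin²(Δφ/2) + cos φ₁ · cos φ₂ · sin²(Δλ/2) = 0.873960.
c = 2·atan2(√a, √(1−a)) = 2.41572 rad → d = 6371·c ≈ 15390.54 km.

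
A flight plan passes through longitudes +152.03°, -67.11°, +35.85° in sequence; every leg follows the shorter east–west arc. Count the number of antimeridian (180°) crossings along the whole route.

Leg 1: +152.03° → -67.11°, shortest Δλ = 140.86° (east) — crosses 180°.
Leg 2: -67.11° → +35.85°, shortest Δλ = 102.96° (east) — does not cross 180°.
Total crossings: 1.

1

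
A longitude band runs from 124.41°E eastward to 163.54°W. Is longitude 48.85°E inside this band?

Band width going east from +124.41° to -163.54°: ((-163.54 − 124.41) mod 360) = 72.05°.
Offset of +48.85° east of the west edge: ((48.85 − 124.41) mod 360) = 284.44°.
284.44° > 72.05° ⇒ outside.

No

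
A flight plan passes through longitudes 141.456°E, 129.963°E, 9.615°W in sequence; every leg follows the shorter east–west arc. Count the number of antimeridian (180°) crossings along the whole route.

Leg 1: +141.456° → +129.963°, shortest Δλ = -11.493° (west) — does not cross 180°.
Leg 2: +129.963° → -9.615°, shortest Δλ = -139.578° (west) — does not cross 180°.
Total crossings: 0.

0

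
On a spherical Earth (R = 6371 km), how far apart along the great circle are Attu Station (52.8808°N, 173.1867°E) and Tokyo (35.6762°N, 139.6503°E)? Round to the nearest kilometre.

3237 km

Δλ = 139.6503 − 173.1867 = -33.5364°.
Δφ = 35.6762 − 52.8808 = -17.2046°.
a = sin²(Δφ/2) + cos φ₁ · cos φ₂ · sin²(Δλ/2) = 0.063175.
c = 2·atan2(√a, √(1−a)) = 0.50814 rad → d = 6371·c ≈ 3237.37 km.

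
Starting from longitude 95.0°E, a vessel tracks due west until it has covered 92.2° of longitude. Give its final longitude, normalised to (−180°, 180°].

Start at +95.0°; shift −92.2° → +2.8°.
+2.8° already lies in (−180°, 180°].

2.8°E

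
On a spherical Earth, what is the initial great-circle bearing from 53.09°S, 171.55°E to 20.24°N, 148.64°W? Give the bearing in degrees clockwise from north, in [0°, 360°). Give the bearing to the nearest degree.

Δλ = -148.64 − 171.55 = -320.19°; wrapped into (−180°, 180°]: 39.81°.
θ = atan2( sin Δλ · cos φ₂ , cos φ₁ · sin φ₂ − sin φ₁ · cos φ₂ · cos Δλ )
  = atan2(0.60071, 0.78405) = 37.458° → normalised to [0°, 360°): 37.458°.

37°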